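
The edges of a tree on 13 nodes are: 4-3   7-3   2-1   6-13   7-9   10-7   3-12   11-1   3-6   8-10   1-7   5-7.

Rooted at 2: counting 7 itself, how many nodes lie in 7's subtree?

10

Descendants of 7 (including itself): 7, 10, 3, 9, 5, 8, 6, 4, 12, 13. That's 10.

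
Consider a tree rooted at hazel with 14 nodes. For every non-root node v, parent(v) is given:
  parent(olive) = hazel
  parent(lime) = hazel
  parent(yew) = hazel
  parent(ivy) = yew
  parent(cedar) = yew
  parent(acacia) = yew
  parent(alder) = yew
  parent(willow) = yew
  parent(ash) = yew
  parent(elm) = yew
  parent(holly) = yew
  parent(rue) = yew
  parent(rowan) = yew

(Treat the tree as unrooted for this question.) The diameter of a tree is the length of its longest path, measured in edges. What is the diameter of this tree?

A longest path is lime-hazel-yew-rowan, with 3 edges.

3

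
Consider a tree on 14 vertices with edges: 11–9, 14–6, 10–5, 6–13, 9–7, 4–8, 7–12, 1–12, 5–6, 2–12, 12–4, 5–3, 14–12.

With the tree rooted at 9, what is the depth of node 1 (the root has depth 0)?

3

Climbing from 1 to the root: 1 – 12 – 7 – 9. That's 3 steps.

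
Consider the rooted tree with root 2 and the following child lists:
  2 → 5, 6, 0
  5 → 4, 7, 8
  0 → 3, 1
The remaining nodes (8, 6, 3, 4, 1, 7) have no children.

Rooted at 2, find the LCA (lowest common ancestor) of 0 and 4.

Ancestors of 0 (toward the root): 0, 2.
Ancestors of 4: 4, 5, 2.
The deepest node appearing in both lists is 2.

2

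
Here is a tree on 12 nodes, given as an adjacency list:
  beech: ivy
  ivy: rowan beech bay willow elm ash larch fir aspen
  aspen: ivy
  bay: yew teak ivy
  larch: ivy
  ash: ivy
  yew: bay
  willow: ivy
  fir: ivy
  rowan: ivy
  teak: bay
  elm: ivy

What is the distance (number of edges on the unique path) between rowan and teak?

3

Walking from rowan: rowan – ivy – bay – teak. Length 3.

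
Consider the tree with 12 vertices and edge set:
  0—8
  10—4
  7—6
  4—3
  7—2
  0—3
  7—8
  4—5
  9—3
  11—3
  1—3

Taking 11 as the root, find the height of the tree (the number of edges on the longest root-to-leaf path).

5

The longest root-to-leaf path is 11–3–0–8–7–6 (5 edges).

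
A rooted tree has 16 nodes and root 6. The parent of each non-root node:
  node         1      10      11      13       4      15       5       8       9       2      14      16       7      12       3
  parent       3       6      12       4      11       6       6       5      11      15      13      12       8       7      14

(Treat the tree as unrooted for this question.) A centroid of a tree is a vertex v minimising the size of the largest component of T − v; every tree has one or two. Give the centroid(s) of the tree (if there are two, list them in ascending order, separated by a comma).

Removing 12 splits the tree into components of sizes 7, 7, 1; the largest is 7 ≤ ⌊16/2⌋ = 8.
No neighbour of 12 does as well, so 12 is the unique centroid.

12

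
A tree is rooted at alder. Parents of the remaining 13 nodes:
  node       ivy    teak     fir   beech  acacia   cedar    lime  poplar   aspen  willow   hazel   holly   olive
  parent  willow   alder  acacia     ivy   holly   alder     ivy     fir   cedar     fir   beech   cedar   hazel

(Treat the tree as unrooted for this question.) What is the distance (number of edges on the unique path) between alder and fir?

4

alder - cedar - holly - acacia - fir: 4 edges.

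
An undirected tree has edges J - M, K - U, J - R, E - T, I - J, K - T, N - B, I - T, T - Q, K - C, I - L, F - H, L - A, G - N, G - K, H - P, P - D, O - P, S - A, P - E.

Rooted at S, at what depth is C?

6

Path from S to C: S–A–L–I–T–K–C, which has 6 edges.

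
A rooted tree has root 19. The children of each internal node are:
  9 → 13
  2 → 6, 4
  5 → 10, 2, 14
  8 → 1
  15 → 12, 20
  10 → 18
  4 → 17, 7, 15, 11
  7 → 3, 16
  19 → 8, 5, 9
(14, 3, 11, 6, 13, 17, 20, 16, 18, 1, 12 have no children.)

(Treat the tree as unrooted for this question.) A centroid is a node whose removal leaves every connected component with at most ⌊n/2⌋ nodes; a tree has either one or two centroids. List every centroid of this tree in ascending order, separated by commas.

Delete 2: the remaining components have sizes 9, 9, 1. Max 9 ≤ 10, so 2 is a centroid.
Every other node leaves some component of size > 10, so the centroid is unique.

2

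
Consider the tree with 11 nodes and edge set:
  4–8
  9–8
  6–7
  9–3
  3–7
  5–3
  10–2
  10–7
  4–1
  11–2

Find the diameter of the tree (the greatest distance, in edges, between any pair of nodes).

BFS from 1 reaches 11 last, at distance 8; BFS from 11 confirms no node is farther.
Path: 1 - 4 - 8 - 9 - 3 - 7 - 10 - 2 - 11.

8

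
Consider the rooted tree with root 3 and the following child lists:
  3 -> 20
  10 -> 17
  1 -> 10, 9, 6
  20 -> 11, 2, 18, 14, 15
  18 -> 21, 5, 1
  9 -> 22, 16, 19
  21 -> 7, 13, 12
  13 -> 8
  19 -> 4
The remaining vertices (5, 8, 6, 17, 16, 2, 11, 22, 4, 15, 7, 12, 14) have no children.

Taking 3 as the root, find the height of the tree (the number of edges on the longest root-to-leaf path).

A deepest node is 4, reached by 3–20–18–1–9–19–4.
That path has 6 edges, so the height is 6.

6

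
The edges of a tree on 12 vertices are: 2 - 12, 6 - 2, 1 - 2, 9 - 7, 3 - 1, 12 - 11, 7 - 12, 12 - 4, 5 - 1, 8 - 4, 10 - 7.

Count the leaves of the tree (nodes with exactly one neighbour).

7

Exactly 7 nodes have a single neighbour: 3, 5, 6, 8, 9, 10, 11.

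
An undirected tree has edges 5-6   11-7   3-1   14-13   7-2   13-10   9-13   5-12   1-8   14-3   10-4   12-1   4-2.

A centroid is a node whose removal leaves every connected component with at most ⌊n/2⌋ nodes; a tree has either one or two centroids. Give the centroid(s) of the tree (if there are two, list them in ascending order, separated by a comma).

Removing 13 splits the tree into components of sizes 7, 5, 1; the largest is 7 ≤ ⌊14/2⌋ = 7.
Its neighbour 14 also leaves a largest component of size 7, so both are centroids.

13, 14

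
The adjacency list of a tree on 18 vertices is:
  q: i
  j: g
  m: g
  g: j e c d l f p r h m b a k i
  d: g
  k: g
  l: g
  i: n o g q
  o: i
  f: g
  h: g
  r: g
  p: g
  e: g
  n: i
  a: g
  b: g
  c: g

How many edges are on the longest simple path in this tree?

3

BFS from q reaches j last, at distance 3; BFS from j confirms no node is farther.
Path: q – i – g – j.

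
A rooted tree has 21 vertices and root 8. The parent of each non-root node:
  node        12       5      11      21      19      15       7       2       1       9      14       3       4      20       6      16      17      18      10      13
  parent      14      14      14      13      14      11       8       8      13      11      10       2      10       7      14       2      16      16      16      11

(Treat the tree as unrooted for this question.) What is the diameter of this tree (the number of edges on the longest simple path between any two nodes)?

Starting from 20, a farthest node is 21 at distance 9.
One longest path: 20-7-8-2-16-10-14-11-13-21.
So the diameter is 9.

9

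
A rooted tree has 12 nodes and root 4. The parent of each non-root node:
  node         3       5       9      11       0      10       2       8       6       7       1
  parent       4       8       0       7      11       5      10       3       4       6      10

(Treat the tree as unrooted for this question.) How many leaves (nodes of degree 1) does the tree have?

3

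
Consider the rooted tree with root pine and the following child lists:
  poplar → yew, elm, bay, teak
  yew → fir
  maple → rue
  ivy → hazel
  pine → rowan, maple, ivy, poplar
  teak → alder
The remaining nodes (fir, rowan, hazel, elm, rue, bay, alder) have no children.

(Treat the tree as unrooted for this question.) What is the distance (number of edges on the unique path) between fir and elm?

Walking from fir: fir–yew–poplar–elm. Length 3.

3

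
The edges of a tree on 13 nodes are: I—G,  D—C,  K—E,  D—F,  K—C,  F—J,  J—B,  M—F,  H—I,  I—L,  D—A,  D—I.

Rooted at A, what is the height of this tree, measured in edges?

4

A deepest node is E, reached by A – D – C – K – E.
That path has 4 edges, so the height is 4.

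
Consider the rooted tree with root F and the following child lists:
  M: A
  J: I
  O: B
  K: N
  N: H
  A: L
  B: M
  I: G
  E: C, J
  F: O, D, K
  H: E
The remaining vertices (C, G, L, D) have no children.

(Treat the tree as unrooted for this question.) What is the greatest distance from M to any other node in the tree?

10

The node farthest from M is G, via M-B-O-F-K-N-H-E-J-I-G — 10 edges.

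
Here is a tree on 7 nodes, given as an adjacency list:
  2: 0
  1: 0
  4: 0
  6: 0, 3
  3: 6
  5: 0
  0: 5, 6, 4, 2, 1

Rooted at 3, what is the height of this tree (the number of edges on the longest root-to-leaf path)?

1 sits deepest: 3 → 6 → 0 → 1 — 3 edges from the root.

3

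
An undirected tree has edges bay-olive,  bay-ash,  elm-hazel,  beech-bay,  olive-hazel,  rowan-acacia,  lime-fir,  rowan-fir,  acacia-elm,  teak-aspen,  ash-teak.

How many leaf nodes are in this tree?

Degree-1 nodes: aspen, beech, lime — 3 of them.

3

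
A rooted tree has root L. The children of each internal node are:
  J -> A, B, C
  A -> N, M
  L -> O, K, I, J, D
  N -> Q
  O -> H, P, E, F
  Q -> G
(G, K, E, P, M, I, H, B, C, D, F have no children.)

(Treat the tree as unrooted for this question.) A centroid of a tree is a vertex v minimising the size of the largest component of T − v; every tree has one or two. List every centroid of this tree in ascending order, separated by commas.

L

Removing L splits the tree into components of sizes 8, 5, 1, 1, 1; the largest is 8 ≤ ⌊17/2⌋ = 8.
Every other node leaves some component of size > 8, so the centroid is unique.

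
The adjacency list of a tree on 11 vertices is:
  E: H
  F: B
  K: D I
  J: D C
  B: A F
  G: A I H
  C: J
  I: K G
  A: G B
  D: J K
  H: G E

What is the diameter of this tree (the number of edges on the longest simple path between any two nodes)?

8

BFS from C reaches F last, at distance 8; BFS from F confirms no node is farther.
Path: C-J-D-K-I-G-A-B-F.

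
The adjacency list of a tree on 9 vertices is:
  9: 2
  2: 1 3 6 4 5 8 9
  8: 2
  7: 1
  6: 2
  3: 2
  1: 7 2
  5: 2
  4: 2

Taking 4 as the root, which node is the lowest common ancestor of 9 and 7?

2

Path 9→root: 9 2 4; path 7→root: 7 1 2 4.
First common node: 2.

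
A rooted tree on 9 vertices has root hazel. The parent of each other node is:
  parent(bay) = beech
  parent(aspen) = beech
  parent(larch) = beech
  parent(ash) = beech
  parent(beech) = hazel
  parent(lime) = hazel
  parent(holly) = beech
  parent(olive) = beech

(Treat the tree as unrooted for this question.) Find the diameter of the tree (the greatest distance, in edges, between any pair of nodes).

BFS from lime reaches larch last, at distance 3; BFS from larch confirms no node is farther.
Path: lime–hazel–beech–larch.

3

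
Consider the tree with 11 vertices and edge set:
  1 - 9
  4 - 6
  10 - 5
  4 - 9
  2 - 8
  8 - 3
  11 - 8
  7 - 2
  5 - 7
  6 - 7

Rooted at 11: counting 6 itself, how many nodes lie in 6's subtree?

Descendants of 6 (including itself): 6, 4, 9, 1. That's 4.

4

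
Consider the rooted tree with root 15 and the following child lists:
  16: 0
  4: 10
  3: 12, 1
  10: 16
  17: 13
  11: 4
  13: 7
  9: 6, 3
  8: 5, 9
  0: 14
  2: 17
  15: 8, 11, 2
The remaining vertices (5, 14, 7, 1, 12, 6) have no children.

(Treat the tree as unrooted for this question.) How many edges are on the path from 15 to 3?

15 – 8 – 9 – 3: 3 edges.

3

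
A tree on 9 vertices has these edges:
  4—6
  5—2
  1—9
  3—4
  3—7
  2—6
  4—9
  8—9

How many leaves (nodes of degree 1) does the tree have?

Degree-1 nodes: 1, 5, 7, 8 — 4 of them.

4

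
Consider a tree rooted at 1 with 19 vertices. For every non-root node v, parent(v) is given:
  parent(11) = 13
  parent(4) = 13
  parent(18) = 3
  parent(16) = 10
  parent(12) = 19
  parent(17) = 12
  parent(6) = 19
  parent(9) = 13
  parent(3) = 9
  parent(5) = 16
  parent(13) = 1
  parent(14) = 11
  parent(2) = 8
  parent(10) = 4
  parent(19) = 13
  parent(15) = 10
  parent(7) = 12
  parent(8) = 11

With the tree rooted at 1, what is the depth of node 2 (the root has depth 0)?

4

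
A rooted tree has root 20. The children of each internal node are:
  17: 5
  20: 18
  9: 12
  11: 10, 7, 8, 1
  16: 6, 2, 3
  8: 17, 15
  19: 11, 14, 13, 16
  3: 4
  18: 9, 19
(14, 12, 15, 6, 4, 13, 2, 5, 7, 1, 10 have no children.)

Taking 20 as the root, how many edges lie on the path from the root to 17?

Climbing from 17 to the root: 17 → 8 → 11 → 19 → 18 → 20. That's 5 steps.

5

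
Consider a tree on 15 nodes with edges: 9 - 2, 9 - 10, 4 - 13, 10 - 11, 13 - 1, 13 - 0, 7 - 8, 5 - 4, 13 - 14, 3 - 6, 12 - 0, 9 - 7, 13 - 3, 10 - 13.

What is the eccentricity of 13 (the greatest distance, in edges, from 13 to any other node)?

4

The node farthest from 13 is 8, via 13 – 10 – 9 – 7 – 8 — 4 edges.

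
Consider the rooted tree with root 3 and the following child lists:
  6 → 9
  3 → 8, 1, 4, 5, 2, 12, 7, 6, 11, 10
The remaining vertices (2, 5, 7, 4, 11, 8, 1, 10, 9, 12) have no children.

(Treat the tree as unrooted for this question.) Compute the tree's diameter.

BFS from 9 reaches 12 last, at distance 3; BFS from 12 confirms no node is farther.
Path: 9–6–3–12.

3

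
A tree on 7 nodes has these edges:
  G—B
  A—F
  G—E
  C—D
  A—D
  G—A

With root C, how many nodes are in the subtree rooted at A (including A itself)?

5

A's subtree: {A, G, F, E, B}, size 5.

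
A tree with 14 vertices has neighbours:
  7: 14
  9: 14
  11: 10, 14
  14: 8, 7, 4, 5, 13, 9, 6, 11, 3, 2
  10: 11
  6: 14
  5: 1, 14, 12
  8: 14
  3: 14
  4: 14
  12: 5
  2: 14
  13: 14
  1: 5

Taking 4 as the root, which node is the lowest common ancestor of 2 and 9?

Path 2→root: 2 14 4; path 9→root: 9 14 4.
First common node: 14.

14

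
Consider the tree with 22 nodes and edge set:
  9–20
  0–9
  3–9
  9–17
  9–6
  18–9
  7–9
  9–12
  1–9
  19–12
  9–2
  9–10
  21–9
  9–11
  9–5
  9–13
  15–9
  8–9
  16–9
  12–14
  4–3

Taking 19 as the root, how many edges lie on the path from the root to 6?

3

Climbing from 6 to the root: 6 – 9 – 12 – 19. That's 3 steps.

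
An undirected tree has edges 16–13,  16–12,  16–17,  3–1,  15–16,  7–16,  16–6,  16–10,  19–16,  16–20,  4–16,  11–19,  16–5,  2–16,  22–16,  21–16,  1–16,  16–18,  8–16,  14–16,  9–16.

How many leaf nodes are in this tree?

19

Exactly 19 nodes have a single neighbour: 2, 3, 4, 5, 6, 7, 8, 9, 10, 11, 12, 13, 14, 15, 17, 18, 20, 21, 22.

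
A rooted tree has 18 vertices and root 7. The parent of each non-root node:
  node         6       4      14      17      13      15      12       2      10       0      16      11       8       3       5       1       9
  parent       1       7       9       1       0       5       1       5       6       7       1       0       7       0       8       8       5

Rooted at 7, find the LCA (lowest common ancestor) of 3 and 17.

7

Ancestors of 3 (toward the root): 3, 0, 7.
Ancestors of 17: 17, 1, 8, 7.
The deepest node appearing in both lists is 7.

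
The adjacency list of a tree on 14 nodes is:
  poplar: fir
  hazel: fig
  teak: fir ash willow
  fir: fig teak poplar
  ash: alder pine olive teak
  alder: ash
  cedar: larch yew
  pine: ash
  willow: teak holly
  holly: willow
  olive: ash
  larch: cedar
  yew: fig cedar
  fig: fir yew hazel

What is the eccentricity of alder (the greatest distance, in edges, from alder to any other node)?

7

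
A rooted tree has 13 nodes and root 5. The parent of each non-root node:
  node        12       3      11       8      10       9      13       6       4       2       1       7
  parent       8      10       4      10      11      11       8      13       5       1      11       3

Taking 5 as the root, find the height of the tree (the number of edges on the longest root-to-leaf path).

6

6 sits deepest: 5–4–11–10–8–13–6 — 6 edges from the root.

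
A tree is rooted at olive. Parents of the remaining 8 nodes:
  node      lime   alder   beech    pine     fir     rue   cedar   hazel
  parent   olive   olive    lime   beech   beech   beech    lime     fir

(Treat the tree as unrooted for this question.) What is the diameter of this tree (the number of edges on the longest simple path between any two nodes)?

5

Starting from hazel, a farthest node is alder at distance 5.
One longest path: hazel-fir-beech-lime-olive-alder.
So the diameter is 5.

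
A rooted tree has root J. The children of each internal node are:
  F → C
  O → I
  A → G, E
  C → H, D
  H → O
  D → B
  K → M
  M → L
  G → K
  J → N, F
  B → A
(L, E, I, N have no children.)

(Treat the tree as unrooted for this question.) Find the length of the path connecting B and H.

B–D–C–H: 3 edges.

3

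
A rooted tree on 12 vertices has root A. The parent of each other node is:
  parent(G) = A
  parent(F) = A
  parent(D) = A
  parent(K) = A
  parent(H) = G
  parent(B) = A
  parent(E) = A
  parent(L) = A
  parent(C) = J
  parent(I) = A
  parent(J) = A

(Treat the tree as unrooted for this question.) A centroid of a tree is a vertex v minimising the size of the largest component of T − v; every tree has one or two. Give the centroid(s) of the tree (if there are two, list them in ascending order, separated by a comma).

A

Removing A splits the tree into components of sizes 2, 2, 1, 1, 1, 1, 1, 1, 1; the largest is 2 ≤ ⌊12/2⌋ = 6.
No neighbour of A does as well, so A is the unique centroid.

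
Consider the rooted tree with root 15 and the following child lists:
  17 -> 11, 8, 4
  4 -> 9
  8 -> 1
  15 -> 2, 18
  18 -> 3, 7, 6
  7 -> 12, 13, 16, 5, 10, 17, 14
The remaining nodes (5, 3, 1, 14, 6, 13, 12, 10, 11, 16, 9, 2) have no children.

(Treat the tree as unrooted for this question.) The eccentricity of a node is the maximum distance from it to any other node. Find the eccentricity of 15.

5

The node farthest from 15 is 9 (1 also at distance 5), via 15 – 18 – 7 – 17 – 4 – 9 — 5 edges.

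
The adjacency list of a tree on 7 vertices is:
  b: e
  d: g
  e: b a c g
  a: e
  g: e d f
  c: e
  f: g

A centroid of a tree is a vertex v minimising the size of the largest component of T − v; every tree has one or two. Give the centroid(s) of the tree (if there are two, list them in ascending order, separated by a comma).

Removing e splits the tree into components of sizes 3, 1, 1, 1; the largest is 3 ≤ ⌊7/2⌋ = 3.
No neighbour of e does as well, so e is the unique centroid.

e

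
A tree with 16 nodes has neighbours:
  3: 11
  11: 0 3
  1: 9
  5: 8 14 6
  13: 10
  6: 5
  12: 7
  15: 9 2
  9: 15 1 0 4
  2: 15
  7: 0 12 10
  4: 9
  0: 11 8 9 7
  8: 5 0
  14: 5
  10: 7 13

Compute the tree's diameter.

A longest path is 14 – 5 – 8 – 0 – 9 – 15 – 2, with 6 edges.

6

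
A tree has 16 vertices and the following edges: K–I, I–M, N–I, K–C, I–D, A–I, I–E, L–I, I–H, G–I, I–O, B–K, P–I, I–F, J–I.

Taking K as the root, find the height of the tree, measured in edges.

2

A deepest node is O, reached by K-I-O.
That path has 2 edges, so the height is 2.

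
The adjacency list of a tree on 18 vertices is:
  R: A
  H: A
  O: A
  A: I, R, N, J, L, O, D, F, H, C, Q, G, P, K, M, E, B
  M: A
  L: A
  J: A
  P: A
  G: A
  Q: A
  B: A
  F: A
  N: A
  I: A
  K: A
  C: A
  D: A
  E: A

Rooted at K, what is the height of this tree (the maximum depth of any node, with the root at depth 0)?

A deepest node is D, reached by K-A-D.
That path has 2 edges, so the height is 2.

2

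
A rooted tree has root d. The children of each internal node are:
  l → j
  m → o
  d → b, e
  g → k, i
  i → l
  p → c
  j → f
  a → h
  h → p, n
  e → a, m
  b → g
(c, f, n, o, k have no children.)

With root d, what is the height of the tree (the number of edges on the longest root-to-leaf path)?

f sits deepest: d → b → g → i → l → j → f — 6 edges from the root.

6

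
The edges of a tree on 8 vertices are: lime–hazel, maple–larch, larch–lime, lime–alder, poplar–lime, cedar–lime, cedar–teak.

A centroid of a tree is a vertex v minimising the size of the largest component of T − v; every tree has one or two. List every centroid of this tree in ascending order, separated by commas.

lime

Delete lime: the remaining components have sizes 2, 2, 1, 1, 1. Max 2 ≤ 4, so lime is a centroid.
Every other node leaves some component of size > 4, so the centroid is unique.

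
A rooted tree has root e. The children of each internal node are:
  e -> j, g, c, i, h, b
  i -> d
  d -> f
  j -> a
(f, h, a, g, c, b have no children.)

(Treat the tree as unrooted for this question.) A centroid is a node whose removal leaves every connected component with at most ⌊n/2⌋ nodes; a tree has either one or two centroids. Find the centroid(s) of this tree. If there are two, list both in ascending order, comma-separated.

e

Removing e splits the tree into components of sizes 3, 2, 1, 1, 1, 1; the largest is 3 ≤ ⌊10/2⌋ = 5.
Every other node leaves some component of size > 5, so the centroid is unique.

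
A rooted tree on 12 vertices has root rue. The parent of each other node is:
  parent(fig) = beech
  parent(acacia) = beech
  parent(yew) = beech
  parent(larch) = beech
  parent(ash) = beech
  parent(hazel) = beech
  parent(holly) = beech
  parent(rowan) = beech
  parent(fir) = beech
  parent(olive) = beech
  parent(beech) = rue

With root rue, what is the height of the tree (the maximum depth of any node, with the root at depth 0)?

2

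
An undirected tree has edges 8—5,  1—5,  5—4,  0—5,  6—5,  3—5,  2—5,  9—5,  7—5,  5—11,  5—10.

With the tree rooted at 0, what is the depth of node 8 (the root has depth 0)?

2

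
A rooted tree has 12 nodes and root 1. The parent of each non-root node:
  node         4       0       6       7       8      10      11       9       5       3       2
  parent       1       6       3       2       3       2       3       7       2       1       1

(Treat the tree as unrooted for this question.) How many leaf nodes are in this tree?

Degree-1 nodes: 0, 4, 5, 8, 9, 10, 11 — 7 of them.

7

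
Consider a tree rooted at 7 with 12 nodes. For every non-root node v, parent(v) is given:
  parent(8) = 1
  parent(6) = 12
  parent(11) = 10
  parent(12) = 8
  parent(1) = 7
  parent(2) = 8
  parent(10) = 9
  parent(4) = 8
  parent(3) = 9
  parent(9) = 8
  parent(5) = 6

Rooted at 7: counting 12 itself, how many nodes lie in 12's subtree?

12's subtree: {12, 6, 5}, size 3.

3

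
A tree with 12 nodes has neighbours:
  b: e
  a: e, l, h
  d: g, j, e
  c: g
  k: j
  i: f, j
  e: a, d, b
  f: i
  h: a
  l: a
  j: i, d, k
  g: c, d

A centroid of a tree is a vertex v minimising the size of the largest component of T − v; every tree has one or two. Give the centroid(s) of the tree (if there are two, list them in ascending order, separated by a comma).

d

Removing d splits the tree into components of sizes 5, 4, 2; the largest is 5 ≤ ⌊12/2⌋ = 6.
Every other node leaves some component of size > 6, so the centroid is unique.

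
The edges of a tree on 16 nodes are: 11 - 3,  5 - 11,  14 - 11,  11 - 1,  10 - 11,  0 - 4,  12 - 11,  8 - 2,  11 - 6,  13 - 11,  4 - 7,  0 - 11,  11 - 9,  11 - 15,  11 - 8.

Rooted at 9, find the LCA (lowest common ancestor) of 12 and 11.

11

Ancestors of 12 (toward the root): 12, 11, 9.
Ancestors of 11: 11, 9.
The deepest node appearing in both lists is 11.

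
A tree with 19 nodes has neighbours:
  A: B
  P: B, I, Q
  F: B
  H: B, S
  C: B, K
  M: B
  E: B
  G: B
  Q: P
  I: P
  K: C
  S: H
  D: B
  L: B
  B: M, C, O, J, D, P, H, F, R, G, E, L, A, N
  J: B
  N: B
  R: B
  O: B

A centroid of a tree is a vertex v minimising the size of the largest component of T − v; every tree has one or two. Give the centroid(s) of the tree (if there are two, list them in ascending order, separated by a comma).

B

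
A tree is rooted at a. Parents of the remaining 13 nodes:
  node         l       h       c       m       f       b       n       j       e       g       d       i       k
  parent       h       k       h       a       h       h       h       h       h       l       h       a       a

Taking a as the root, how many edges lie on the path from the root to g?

4

Climbing from g to the root: g → l → h → k → a. That's 4 steps.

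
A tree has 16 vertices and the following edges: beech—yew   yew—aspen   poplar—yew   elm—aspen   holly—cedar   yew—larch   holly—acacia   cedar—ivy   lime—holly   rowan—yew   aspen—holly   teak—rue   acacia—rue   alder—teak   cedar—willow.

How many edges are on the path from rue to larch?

5

rue–acacia–holly–aspen–yew–larch: 5 edges.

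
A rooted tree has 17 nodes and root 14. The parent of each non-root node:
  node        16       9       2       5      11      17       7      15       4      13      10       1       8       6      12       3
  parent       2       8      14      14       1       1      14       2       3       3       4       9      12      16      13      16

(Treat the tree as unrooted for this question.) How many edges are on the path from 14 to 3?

14–2–16–3: 3 edges.

3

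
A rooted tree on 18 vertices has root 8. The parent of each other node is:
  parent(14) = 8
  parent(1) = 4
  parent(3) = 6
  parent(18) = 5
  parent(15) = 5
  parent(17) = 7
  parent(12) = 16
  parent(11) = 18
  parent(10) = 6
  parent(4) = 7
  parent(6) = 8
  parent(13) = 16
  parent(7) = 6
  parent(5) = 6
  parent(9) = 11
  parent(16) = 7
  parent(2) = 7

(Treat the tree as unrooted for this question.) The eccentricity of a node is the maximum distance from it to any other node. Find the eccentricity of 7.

Distances from 7 peak at 5, attained at 9.
7 – 6 – 5 – 18 – 11 – 9

5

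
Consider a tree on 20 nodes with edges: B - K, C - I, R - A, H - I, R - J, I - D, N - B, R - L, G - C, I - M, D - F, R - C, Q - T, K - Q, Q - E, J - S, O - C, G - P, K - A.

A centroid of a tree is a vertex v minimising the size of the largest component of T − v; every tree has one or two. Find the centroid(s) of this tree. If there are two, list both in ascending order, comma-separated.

Removing R splits the tree into components of sizes 9, 7, 2, 1; the largest is 9 ≤ ⌊20/2⌋ = 10.
No neighbour of R does as well, so R is the unique centroid.

R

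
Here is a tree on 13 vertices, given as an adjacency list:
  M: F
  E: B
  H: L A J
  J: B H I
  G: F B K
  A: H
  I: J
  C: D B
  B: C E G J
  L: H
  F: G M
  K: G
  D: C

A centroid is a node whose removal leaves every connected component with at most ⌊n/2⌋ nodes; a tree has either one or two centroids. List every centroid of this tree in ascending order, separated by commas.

Delete B: the remaining components have sizes 5, 4, 2, 1. Max 5 ≤ 6, so B is a centroid.
No neighbour of B does as well, so B is the unique centroid.

B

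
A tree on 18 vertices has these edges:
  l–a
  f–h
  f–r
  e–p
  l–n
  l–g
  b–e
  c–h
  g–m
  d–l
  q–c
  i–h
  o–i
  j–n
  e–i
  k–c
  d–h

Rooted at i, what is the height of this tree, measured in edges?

5

j sits deepest: i-h-d-l-n-j — 5 edges from the root.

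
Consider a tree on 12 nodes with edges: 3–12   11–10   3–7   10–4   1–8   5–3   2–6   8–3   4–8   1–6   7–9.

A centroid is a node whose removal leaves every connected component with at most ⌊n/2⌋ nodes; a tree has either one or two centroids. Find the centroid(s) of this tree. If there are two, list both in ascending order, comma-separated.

If 8 is removed the pieces have sizes 5, 3, 3, all ≤ ⌊12/2⌋ = 6.
Every other node leaves some component of size > 6, so the centroid is unique.

8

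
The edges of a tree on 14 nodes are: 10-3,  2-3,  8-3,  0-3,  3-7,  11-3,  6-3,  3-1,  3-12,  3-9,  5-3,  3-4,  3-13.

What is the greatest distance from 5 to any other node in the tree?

2

Distances from 5 peak at 2, attained at 11 (0, 2, 7, 1, 6, 10, 12, 9, 4, 8, 13 also at distance 2).
5-3-11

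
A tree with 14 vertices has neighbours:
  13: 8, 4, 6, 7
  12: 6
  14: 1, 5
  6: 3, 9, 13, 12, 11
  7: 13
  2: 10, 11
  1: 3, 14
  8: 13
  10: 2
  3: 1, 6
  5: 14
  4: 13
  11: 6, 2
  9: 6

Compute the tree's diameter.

7

Starting from 5, a farthest node is 10 at distance 7.
One longest path: 5 - 14 - 1 - 3 - 6 - 11 - 2 - 10.
So the diameter is 7.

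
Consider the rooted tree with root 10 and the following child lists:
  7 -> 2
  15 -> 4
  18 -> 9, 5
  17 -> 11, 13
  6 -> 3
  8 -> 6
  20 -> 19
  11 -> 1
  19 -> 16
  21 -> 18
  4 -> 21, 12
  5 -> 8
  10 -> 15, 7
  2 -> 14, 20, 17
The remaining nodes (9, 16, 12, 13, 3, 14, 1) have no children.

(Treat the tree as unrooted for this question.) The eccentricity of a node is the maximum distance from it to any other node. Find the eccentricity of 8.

A farthest node from 8 is 1 (16 also at distance 11).
The path 8 – 5 – 18 – 21 – 4 – 15 – 10 – 7 – 2 – 17 – 11 – 1 has 11 edges.

11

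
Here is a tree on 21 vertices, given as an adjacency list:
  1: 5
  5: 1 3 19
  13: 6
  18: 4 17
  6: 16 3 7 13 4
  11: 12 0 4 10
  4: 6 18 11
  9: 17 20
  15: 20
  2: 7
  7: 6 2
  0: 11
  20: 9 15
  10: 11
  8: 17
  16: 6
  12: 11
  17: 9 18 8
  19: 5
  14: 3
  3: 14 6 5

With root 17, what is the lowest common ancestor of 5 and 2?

6

Path 5→root: 5 3 6 4 18 17; path 2→root: 2 7 6 4 18 17.
First common node: 6.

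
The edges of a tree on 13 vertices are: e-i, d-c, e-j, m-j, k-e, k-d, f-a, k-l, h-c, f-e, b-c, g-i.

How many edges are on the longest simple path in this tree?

BFS from b reaches a last, at distance 6; BFS from a confirms no node is farther.
Path: b–c–d–k–e–f–a.

6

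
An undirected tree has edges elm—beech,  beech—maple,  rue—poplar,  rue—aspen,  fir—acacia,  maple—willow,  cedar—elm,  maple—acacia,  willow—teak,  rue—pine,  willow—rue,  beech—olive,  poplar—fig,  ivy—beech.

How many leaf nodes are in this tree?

8

Exactly 8 nodes have a single neighbour: aspen, cedar, fig, fir, ivy, olive, pine, teak.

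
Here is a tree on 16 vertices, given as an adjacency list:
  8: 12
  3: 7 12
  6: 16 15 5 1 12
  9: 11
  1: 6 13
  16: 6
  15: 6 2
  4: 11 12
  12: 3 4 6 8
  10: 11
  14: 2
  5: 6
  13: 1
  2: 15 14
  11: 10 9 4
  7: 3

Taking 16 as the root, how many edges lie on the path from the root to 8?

3

16 → 6 → 12 → 8 — 3 edges.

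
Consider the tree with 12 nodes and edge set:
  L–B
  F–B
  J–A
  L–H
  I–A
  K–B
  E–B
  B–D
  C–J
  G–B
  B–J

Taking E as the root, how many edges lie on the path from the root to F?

2

E – B – F — 2 edges.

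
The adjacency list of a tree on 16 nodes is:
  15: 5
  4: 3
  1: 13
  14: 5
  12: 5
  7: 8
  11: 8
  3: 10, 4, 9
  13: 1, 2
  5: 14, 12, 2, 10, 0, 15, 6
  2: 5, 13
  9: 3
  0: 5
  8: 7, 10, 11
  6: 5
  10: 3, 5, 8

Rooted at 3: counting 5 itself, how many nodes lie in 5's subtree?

9

Descendants of 5 (including itself): 5, 6, 12, 2, 0, 14, 15, 13, 1. That's 9.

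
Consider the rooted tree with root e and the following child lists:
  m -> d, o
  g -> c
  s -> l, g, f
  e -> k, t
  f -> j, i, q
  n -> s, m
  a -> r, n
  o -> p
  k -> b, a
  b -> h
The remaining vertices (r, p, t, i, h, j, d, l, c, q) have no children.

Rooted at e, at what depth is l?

Path from e to l: e – k – a – n – s – l, which has 5 edges.

5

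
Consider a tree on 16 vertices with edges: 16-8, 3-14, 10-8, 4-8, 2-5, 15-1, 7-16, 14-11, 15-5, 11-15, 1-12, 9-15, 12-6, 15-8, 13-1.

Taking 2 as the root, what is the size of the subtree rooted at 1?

Descendants of 1 (including itself): 1, 13, 12, 6. That's 4.

4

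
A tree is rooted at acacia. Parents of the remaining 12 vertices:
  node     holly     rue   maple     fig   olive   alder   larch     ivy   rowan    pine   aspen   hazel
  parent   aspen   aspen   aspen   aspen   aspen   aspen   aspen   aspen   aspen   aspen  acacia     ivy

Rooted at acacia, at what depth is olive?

Path from acacia to olive: acacia – aspen – olive, which has 2 edges.

2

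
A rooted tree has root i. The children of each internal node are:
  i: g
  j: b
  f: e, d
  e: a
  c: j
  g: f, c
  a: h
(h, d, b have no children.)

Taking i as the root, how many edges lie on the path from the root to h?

5

Path from i to h: i → g → f → e → a → h, which has 5 edges.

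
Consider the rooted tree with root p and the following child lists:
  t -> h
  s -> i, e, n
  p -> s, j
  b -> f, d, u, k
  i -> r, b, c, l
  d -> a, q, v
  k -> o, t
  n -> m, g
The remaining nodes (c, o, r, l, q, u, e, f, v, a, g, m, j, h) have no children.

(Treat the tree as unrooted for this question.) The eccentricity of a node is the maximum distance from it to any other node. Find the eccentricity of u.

5

The node farthest from u is j (m, g also at distance 5), via u–b–i–s–p–j — 5 edges.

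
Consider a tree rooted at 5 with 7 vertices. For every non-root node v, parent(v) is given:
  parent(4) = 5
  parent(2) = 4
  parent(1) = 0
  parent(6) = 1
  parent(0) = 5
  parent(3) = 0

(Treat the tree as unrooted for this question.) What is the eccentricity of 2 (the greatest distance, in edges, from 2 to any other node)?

Distances from 2 peak at 5, attained at 6.
2–4–5–0–1–6

5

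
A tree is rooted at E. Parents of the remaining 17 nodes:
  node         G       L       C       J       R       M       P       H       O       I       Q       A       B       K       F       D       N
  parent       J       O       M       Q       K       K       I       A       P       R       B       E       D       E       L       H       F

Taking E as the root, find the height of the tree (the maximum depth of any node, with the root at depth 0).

8

A deepest node is N, reached by E – K – R – I – P – O – L – F – N.
That path has 8 edges, so the height is 8.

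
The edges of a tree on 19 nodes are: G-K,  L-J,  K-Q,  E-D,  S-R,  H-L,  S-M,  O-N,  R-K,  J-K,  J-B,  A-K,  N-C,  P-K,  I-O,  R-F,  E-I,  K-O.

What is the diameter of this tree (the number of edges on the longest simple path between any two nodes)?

Starting from H, a farthest node is D at distance 7.
One longest path: H-L-J-K-O-I-E-D.
So the diameter is 7.

7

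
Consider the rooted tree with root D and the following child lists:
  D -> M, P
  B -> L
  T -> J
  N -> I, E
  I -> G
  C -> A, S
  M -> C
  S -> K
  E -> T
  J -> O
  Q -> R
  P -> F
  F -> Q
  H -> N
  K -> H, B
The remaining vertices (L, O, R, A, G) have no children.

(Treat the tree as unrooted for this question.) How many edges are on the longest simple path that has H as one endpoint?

9

The node farthest from H is R, via H–K–S–C–M–D–P–F–Q–R — 9 edges.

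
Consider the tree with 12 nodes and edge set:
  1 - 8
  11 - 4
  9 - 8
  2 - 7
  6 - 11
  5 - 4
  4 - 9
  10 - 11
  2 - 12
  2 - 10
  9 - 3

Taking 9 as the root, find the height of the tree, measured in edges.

A deepest node is 12, reached by 9–4–11–10–2–12.
That path has 5 edges, so the height is 5.

5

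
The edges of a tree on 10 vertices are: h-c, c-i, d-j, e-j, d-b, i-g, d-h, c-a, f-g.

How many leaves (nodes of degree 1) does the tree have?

4

Exactly 4 nodes have a single neighbour: a, b, e, f.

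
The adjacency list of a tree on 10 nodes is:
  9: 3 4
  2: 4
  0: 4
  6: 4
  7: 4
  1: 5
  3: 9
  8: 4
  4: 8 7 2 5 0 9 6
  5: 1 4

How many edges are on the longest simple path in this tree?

A longest path is 1-5-4-9-3, with 4 edges.

4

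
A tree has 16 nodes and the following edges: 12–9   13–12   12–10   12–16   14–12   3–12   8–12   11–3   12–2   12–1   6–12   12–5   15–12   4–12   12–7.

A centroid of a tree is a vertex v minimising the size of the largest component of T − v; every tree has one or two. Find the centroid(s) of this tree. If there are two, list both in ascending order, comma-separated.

12

If 12 is removed the pieces have sizes 2, 1, 1, 1, 1, 1, 1, 1, 1, 1, 1, 1, 1, 1, all ≤ ⌊16/2⌋ = 8.
No neighbour of 12 does as well, so 12 is the unique centroid.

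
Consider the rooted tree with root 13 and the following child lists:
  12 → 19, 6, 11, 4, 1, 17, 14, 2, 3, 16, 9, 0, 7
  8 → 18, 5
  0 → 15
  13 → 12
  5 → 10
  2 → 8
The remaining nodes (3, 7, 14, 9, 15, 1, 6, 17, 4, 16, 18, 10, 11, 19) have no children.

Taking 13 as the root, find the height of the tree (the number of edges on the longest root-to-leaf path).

5

10 sits deepest: 13–12–2–8–5–10 — 5 edges from the root.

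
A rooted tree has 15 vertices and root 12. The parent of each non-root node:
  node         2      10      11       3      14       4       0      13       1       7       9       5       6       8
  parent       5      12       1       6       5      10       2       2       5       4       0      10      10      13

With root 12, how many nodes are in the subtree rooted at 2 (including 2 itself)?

5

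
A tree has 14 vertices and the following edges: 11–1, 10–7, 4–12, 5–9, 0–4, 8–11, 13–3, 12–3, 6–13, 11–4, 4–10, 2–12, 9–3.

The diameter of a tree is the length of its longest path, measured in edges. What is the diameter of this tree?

6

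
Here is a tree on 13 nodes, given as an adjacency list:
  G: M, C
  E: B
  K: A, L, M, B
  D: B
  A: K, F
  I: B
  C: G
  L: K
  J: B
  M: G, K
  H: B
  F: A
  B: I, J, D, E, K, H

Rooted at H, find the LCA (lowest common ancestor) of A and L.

A's ancestor chain is A, K, B, H and L's is L, K, B, H; they first meet at K.

K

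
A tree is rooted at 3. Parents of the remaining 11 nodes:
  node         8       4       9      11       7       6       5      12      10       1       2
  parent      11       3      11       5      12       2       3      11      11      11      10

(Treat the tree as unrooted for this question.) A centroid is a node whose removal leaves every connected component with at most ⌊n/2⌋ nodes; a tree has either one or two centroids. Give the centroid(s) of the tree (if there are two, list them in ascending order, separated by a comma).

Delete 11: the remaining components have sizes 3, 3, 2, 1, 1, 1. Max 3 ≤ 6, so 11 is a centroid.
No neighbour of 11 does as well, so 11 is the unique centroid.

11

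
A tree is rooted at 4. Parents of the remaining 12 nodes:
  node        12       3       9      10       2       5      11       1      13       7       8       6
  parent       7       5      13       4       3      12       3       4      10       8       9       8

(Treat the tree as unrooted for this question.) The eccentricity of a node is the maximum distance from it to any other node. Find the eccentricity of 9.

6

The node farthest from 9 is 11 (2 also at distance 6), via 9 – 8 – 7 – 12 – 5 – 3 – 11 — 6 edges.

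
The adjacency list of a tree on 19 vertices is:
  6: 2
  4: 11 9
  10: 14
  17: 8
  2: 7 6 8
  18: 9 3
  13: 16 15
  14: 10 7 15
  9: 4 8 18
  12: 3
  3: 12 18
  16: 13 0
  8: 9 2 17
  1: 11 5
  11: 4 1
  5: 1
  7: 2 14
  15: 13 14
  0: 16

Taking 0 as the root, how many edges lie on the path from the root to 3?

10

Climbing from 3 to the root: 3 – 18 – 9 – 8 – 2 – 7 – 14 – 15 – 13 – 16 – 0. That's 10 steps.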